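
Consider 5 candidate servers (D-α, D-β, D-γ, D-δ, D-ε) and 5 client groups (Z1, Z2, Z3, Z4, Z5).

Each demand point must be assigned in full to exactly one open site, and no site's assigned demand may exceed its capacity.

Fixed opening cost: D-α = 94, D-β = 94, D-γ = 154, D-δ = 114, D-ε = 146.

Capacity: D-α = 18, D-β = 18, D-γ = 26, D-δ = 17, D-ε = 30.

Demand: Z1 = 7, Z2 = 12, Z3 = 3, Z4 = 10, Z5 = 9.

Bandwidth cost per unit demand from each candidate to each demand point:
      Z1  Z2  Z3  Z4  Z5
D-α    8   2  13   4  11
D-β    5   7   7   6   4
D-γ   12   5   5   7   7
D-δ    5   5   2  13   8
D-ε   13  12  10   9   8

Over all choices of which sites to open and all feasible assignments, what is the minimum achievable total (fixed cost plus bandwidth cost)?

464

Open {D-β, D-γ}; cheapest assignment that respects the capacities:
  D-β (cap 18, load 16): Z1, Z5 — cost 7×5 + 9×4 = 71
  D-γ (cap 26, load 25): Z2, Z3, Z4 — cost 12×5 + 3×5 + 10×7 = 145
  Shipping 216, fixed 248 → total 464.
  Any other capacity-feasible assignment to {D-β, D-γ} ships for at least 216.
Compare {D-α, D-β, D-δ}: its best feasible assignment gives total 479.
Compare {D-α, D-γ}: its best feasible assignment gives total 482.
Every other set of open sites that can feasibly serve all demand totals ≥ 479 even under its best assignment. Minimum: 464.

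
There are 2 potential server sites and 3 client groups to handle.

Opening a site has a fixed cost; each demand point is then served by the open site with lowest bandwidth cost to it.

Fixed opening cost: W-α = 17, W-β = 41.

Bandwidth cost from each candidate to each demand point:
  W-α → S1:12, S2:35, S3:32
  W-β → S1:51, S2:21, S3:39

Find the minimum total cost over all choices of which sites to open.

Open {W-α}: assign each demand point to its cheapest open site.
  S1→W-α 12, S2→W-α 35, S3→W-α 32
  bandwidth cost 79, fixed 17 → total 96.
Compare {W-α, W-β}: bandwidth cost 65 + fixed 58 = 123.
Compare {W-β}: bandwidth cost 111 + fixed 41 = 152.

96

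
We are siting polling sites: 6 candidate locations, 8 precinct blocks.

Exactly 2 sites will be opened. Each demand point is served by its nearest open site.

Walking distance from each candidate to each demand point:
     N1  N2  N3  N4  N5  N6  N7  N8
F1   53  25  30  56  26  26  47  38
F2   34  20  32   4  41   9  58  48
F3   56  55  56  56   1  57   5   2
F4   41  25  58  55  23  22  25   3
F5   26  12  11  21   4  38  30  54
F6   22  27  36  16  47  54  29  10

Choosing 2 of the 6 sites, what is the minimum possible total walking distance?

Open {F2, F3}.
  N1→F2 34, N2→F2 20, N3→F2 32, N4→F2 4, N5→F3 1, N6→F2 9, N7→F3 5, N8→F3 2  ⇒ total 107.
Compare {F3, F5}: total 116.
Compare {F4, F5}: total 124.
No size-2 selection does better; minimum is 107.

107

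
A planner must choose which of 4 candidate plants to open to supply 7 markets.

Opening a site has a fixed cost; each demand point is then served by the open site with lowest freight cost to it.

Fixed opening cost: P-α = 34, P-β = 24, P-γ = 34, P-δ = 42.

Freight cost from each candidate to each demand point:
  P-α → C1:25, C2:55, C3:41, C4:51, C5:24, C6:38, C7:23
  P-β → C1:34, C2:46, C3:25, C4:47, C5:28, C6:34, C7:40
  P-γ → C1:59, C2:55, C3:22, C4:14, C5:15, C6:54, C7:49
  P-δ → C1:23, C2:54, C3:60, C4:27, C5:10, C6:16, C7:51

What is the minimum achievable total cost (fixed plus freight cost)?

253

Open {P-β, P-δ}: assign each demand point to its cheapest open site.
  C1→P-δ 23, C2→P-β 46, C3→P-β 25, C4→P-δ 27, C5→P-δ 10, C6→P-δ 16, C7→P-β 40
  freight cost 187, fixed 66 → total 253.
Compare {P-α, P-γ}: freight cost 192 + fixed 68 = 260.
Compare {P-β, P-γ}: freight cost 205 + fixed 58 = 263.
Compare {P-γ, P-δ}: freight cost 188 + fixed 76 = 264.
All other subsets cost ≥ 260. Minimum total cost: 253.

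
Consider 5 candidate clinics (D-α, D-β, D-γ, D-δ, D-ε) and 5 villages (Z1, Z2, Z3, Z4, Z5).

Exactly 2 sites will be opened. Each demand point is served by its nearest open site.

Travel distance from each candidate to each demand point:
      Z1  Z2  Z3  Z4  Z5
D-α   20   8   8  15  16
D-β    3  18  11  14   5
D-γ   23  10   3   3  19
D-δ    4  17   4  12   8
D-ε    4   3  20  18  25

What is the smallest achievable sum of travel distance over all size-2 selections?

24

Open {D-β, D-γ}.
  Z1→D-β 3, Z2→D-γ 10, Z3→D-γ 3, Z4→D-γ 3, Z5→D-β 5  ⇒ total 24.
Compare {D-γ, D-δ}: total 28.
Compare {D-δ, D-ε}: total 31.
No size-2 selection does better; minimum is 24.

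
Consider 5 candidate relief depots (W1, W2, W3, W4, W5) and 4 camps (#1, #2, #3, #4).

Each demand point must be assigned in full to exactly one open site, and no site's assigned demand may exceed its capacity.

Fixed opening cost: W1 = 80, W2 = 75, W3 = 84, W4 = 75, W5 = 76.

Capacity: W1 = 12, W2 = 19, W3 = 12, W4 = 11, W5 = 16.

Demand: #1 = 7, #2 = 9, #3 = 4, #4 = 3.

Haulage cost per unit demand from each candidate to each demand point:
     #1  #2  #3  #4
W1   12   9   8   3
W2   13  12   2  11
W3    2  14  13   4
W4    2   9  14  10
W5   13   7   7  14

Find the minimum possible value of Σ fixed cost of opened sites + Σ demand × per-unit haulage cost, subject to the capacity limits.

Open {W3, W5}; cheapest assignment that respects the capacities:
  W3 (cap 12, load 10): #1, #4 — cost 7×2 + 3×4 = 26
  W5 (cap 16, load 13): #2, #3 — cost 9×7 + 4×7 = 91
  Shipping 117, fixed 160 → total 277.
  Any other capacity-feasible assignment to {W3, W5} ships for at least 117.
Compare {W4, W5}: its best feasible assignment gives total 286.
Compare {W2, W3}: its best feasible assignment gives total 301.
Every other set of open sites that can feasibly serve all demand totals ≥ 286 even under its best assignment. Minimum: 277.

277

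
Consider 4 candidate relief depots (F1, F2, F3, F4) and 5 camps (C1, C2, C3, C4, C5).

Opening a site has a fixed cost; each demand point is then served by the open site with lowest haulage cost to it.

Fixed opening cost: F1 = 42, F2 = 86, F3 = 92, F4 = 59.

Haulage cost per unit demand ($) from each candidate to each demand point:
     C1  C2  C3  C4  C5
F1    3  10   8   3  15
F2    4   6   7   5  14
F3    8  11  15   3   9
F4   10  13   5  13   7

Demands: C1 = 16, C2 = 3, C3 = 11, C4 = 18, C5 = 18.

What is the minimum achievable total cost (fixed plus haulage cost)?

414

Open {F1, F4}: assign each demand point to its cheapest open site.
  C1→F1 16×3=48, C2→F1 3×10=30, C3→F4 11×5=55, C4→F1 18×3=54, C5→F4 18×7=126
  haulage cost 313, fixed 101 → total 414.
Compare {F1, F2, F4}: haulage cost 301 + fixed 187 = 488.
Compare {F2, F4}: haulage cost 353 + fixed 145 = 498.
Compare {F1, F3, F4}: haulage cost 313 + fixed 193 = 506.
All other subsets cost ≥ 488. Minimum total cost: 414.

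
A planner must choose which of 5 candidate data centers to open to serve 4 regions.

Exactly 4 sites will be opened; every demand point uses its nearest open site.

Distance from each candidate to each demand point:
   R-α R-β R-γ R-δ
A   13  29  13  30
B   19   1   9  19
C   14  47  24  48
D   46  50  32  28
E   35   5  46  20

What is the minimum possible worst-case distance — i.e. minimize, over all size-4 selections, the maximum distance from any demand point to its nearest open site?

19

Open {A, B, C, D}.
  Farthest demand point is R-δ at distance 19 (to B); all others are ≤ 19.
With {A, B, C, E} the worst case is 19.
With {A, B, D, E} the worst case is 19.
No size-4 selection achieves below 19.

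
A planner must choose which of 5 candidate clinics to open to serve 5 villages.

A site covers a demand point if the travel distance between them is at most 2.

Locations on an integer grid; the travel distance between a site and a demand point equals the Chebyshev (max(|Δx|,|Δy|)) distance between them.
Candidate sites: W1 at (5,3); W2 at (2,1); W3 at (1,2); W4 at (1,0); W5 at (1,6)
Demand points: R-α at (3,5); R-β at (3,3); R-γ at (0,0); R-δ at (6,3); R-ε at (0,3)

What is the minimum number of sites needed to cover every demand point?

2

Coverage sets (demand points within 2 of each site):
  W1: {R-α, R-β, R-δ}
  W2: {R-β, R-γ, R-ε}
  W3: {R-β, R-γ, R-ε}
  W4: {R-γ}
  W5: {R-α}
No single site covers all 5 demand points.
But {W1, W2} covers everything, so the minimum is 2.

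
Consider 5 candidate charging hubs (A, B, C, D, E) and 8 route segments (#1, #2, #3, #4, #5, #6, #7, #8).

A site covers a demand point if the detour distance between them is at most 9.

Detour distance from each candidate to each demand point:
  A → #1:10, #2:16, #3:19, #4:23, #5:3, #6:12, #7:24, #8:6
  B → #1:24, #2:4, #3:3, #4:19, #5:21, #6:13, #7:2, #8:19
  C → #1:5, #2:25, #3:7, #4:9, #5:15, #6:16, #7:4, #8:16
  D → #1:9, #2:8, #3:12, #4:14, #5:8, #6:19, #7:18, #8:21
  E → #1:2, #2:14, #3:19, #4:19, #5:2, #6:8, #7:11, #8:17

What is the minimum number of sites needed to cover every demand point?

Coverage sets (demand points within 9 of each site):
  A: {#5, #8}
  B: {#2, #3, #7}
  C: {#1, #3, #4, #7}
  D: {#1, #2, #5}
  E: {#1, #5, #6}
No 3 sites suffice: every size-3 union leaves at least one demand point uncovered.
But {A, B, C, E} covers everything, so the minimum is 4.

4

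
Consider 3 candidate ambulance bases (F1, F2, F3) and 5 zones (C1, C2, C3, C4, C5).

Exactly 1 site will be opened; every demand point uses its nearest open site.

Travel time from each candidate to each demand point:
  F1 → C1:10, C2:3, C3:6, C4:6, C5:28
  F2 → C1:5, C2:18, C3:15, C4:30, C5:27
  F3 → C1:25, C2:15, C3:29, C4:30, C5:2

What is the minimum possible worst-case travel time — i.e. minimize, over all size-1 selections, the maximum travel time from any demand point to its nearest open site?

Open {F1}.
  Farthest demand point is C5 at travel time 28 (to F1); all others are ≤ 28.
With {F2} the worst case is 30.
With {F3} the worst case is 30.
No size-1 selection achieves below 28.

28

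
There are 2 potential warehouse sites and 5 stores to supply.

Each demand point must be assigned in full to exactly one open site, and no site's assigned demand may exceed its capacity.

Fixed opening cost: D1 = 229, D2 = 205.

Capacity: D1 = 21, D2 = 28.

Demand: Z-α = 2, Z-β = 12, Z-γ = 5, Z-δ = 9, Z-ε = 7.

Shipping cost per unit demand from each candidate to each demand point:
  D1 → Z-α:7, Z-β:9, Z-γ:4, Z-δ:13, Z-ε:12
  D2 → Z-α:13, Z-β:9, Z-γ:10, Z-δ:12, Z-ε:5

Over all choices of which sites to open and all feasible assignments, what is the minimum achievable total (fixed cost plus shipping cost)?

719

Open {D1, D2}; cheapest assignment that respects the capacities:
  D1 (cap 21, load 19): Z-α, Z-β, Z-γ — cost 2×7 + 12×9 + 5×4 = 142
  D2 (cap 28, load 16): Z-δ, Z-ε — cost 9×12 + 7×5 = 143
  Shipping 285, fixed 434 → total 719.
  Any other capacity-feasible assignment to {D1, D2} ships for at least 285.
Total demand is 35 and no other set of sites has combined capacity ≥ 35, so {D1, D2} is the only feasible choice of open sites. Minimum: 719.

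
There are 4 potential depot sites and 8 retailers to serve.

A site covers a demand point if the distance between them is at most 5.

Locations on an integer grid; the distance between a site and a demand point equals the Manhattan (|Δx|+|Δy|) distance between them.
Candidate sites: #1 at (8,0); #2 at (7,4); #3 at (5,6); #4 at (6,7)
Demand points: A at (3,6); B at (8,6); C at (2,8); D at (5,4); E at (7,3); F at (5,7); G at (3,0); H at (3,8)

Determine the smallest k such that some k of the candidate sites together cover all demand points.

2

Coverage sets (demand points within 5 of each site):
  #1: {E, G}
  #2: {B, D, E, F}
  #3: {A, B, C, D, E, F, H}
  #4: {A, B, C, D, E, F, H}
No single site covers all 8 demand points.
But {#1, #3} covers everything, so the minimum is 2.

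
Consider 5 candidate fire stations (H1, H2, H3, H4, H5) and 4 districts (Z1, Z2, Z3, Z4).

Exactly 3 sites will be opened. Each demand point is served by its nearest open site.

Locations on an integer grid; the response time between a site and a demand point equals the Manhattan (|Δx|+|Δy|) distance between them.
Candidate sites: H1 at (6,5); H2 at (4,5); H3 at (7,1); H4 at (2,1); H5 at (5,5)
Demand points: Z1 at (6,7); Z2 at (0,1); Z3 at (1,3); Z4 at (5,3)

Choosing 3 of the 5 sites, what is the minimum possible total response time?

9

Open {H1, H4, H5}.
  Z1→H1 2, Z2→H4 2, Z3→H4 3, Z4→H5 2  ⇒ total 9.
Compare {H1, H2, H4}: total 10.
Compare {H1, H3, H4}: total 10.
No size-3 selection does better; minimum is 9.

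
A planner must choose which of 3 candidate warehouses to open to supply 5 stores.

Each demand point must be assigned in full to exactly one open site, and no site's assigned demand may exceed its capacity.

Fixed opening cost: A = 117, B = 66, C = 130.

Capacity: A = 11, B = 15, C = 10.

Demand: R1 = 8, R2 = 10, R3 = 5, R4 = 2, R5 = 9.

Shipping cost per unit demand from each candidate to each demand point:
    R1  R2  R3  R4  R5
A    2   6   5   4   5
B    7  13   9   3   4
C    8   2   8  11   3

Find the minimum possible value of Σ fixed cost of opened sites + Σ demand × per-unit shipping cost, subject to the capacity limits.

Open {A, B, C}; cheapest assignment that respects the capacities:
  A (cap 11, load 10): R1, R4 — cost 8×2 + 2×4 = 24
  B (cap 15, load 14): R3, R5 — cost 5×9 + 9×4 = 81
  C (cap 10, load 10): R2 — cost 10×2 = 20
  Shipping 125, fixed 313 → total 438.
  Any other capacity-feasible assignment to {A, B, C} ships for at least 125.
Total demand is 34 and no other set of sites has combined capacity ≥ 34, so {A, B, C} is the only feasible choice of open sites. Minimum: 438.

438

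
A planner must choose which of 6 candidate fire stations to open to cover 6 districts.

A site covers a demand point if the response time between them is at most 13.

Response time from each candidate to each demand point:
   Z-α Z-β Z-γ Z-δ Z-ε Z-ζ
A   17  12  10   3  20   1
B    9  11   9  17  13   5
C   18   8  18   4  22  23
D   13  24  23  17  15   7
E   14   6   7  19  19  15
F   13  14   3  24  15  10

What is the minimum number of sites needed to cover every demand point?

2

Coverage sets (demand points within 13 of each site):
  A: {Z-β, Z-γ, Z-δ, Z-ζ}
  B: {Z-α, Z-β, Z-γ, Z-ε, Z-ζ}
  C: {Z-β, Z-δ}
  D: {Z-α, Z-ζ}
  E: {Z-β, Z-γ}
  F: {Z-α, Z-γ, Z-ζ}
No single site covers all 6 demand points.
But {A, B} covers everything, so the minimum is 2.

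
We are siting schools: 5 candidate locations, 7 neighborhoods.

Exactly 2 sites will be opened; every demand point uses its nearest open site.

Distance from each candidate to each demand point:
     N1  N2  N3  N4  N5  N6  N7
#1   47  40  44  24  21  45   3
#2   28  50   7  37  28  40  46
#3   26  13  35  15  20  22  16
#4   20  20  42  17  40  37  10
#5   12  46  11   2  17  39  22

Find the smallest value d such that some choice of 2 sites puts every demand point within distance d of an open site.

22

Open {#3, #5}.
  Farthest demand point is N6 at distance 22 (to #3); all others are ≤ 22.
With {#2, #3} the worst case is 26.
With {#1, #3} the worst case is 35.
No size-2 selection achieves below 22.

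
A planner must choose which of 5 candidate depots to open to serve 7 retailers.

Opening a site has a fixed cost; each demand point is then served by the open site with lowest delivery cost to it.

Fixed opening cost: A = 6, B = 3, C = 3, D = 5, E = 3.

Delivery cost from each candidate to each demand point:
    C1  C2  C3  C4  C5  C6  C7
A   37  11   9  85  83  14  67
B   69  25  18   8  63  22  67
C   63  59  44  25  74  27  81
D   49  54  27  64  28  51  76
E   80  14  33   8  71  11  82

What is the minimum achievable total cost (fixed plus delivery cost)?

Open {A, D, E}: assign each demand point to its cheapest open site.
  C1→A 37, C2→A 11, C3→A 9, C4→E 8, C5→D 28, C6→E 11, C7→A 67
  delivery cost 171, fixed 14 → total 185.
Compare {A, B, D}: delivery cost 174 + fixed 14 = 188.
Compare {A, B, D, E}: delivery cost 171 + fixed 17 = 188.
Compare {A, C, D, E}: delivery cost 171 + fixed 17 = 188.
All other subsets cost ≥ 188. Minimum total cost: 185.

185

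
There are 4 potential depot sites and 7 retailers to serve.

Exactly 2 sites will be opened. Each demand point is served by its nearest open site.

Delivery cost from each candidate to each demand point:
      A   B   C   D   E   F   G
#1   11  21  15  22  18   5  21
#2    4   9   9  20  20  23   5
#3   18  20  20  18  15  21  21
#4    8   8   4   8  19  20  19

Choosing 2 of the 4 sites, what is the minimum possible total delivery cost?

Open {#2, #4}.
  A→#2 4, B→#4 8, C→#4 4, D→#4 8, E→#4 19, F→#4 20, G→#2 5  ⇒ total 68.
Compare {#1, #2}: total 70.
Compare {#1, #4}: total 70.
No size-2 selection does better; minimum is 68.

68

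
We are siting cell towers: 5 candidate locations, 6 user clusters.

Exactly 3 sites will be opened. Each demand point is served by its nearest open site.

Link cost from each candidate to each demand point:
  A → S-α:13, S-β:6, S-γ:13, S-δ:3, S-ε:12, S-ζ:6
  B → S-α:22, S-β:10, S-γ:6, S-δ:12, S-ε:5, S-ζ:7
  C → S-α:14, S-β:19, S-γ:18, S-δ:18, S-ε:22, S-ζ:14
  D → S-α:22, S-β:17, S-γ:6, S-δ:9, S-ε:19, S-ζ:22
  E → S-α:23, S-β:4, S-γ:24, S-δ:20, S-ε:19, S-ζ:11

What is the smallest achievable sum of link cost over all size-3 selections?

Open {A, B, E}.
  S-α→A 13, S-β→E 4, S-γ→B 6, S-δ→A 3, S-ε→B 5, S-ζ→A 6  ⇒ total 37.
Compare {A, B, C}: total 39.
Compare {A, B, D}: total 39.
No size-3 selection does better; minimum is 37.

37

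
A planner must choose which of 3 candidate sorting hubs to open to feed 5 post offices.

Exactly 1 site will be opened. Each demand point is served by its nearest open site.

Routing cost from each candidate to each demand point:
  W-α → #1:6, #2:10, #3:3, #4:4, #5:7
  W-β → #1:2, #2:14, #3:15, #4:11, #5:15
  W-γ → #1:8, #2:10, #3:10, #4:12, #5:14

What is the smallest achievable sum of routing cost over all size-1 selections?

Open {W-α}.
  #1→W-α 6, #2→W-α 10, #3→W-α 3, #4→W-α 4, #5→W-α 7  ⇒ total 30.
Compare {W-γ}: total 54.
Compare {W-β}: total 57.

30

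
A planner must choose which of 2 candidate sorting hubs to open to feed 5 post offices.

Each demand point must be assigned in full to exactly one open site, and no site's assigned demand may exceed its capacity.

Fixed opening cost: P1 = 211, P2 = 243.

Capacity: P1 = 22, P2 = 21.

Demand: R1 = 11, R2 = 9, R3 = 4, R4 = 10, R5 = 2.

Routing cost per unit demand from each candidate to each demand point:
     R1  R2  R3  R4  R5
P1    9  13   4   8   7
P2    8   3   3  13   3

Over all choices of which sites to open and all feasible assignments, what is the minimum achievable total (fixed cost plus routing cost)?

Open {P1, P2}; cheapest assignment that respects the capacities:
  P1 (cap 22, load 21): R1, R4 — cost 11×9 + 10×8 = 179
  P2 (cap 21, load 15): R2, R3, R5 — cost 9×3 + 4×3 + 2×3 = 45
  Shipping 224, fixed 454 → total 678.
  Any other capacity-feasible assignment to {P1, P2} ships for at least 224.
Total demand is 36 and no other set of sites has combined capacity ≥ 36, so {P1, P2} is the only feasible choice of open sites. Minimum: 678.

678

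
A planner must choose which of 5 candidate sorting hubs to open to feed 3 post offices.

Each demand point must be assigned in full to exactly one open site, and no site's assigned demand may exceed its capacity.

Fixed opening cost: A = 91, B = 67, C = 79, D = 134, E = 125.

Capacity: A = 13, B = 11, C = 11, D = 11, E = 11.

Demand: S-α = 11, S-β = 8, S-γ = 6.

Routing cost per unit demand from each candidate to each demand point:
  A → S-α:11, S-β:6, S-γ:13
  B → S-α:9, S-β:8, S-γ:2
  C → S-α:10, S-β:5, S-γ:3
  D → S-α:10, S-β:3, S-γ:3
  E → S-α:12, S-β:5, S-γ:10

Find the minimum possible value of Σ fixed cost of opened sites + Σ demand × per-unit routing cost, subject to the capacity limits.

402

Open {A, B, C}; cheapest assignment that respects the capacities:
  A (cap 13, load 8): S-β — cost 8×6 = 48
  B (cap 11, load 11): S-α — cost 11×9 = 99
  C (cap 11, load 6): S-γ — cost 6×3 = 18
  Shipping 165, fixed 237 → total 402.
  Any other capacity-feasible assignment to {A, B, C} ships for at least 165.
Compare {B, C, D}: its best feasible assignment gives total 421.
Compare {B, C, E}: its best feasible assignment gives total 428.
Every other set of open sites that can feasibly serve all demand totals ≥ 421 even under its best assignment. Minimum: 402.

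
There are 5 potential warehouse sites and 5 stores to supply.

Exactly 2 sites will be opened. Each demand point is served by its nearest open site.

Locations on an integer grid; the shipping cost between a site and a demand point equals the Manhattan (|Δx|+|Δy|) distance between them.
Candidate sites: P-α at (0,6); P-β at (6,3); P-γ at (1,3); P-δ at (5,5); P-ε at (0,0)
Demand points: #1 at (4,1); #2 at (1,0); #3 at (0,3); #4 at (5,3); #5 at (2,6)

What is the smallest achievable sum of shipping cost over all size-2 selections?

Open {P-β, P-γ}.
  #1→P-β 4, #2→P-γ 3, #3→P-γ 1, #4→P-β 1, #5→P-γ 4  ⇒ total 13.
Compare {P-α, P-γ}: total 15.
Compare {P-γ, P-δ}: total 15.
No size-2 selection does better; minimum is 13.

13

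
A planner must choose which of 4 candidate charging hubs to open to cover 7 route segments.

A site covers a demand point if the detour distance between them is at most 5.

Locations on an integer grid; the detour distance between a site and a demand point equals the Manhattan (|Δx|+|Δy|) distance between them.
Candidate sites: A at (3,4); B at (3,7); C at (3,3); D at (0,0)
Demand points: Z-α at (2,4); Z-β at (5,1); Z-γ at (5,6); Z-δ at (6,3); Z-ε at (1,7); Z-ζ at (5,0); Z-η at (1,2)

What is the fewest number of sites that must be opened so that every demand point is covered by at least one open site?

Coverage sets (demand points within 5 of each site):
  A: {Z-α, Z-β, Z-γ, Z-δ, Z-ε, Z-η}
  B: {Z-α, Z-γ, Z-ε}
  C: {Z-α, Z-β, Z-γ, Z-δ, Z-ζ, Z-η}
  D: {Z-ζ, Z-η}
No single site covers all 7 demand points.
But {A, C} covers everything, so the minimum is 2.

2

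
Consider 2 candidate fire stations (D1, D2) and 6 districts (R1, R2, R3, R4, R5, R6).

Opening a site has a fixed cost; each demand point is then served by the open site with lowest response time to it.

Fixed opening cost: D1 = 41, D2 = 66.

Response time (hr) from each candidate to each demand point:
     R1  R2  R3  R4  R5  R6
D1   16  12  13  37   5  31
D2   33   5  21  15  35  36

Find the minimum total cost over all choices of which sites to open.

Open {D1}: assign each demand point to its cheapest open site.
  R1→D1 16, R2→D1 12, R3→D1 13, R4→D1 37, R5→D1 5, R6→D1 31
  response time 114, fixed 41 → total 155.
Compare {D1, D2}: response time 85 + fixed 107 = 192.
Compare {D2}: response time 145 + fixed 66 = 211.

155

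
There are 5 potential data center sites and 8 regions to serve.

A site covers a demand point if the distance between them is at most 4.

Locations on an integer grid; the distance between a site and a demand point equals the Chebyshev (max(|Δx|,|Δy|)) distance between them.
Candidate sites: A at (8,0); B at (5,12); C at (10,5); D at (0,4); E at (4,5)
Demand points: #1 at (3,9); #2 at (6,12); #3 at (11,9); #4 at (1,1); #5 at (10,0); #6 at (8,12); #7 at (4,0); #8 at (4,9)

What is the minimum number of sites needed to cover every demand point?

Coverage sets (demand points within 4 of each site):
  A: {#5, #7}
  B: {#1, #2, #6, #8}
  C: {#3}
  D: {#4, #7}
  E: {#1, #4, #8}
No 3 sites suffice: every size-3 union leaves at least one demand point uncovered.
But {A, B, C, D} covers everything, so the minimum is 4.

4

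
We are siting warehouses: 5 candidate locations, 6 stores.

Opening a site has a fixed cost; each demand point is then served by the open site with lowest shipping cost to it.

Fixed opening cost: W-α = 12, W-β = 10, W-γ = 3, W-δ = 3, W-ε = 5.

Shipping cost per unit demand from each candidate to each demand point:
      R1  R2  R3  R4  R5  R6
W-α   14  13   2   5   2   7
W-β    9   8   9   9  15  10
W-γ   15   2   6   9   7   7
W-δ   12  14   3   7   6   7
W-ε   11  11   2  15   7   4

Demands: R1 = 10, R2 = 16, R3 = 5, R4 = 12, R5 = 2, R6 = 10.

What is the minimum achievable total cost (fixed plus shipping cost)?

Open {W-α, W-β, W-γ, W-ε}: assign each demand point to its cheapest open site.
  R1→W-β 10×9=90, R2→W-γ 16×2=32, R3→W-α 5×2=10, R4→W-α 12×5=60, R5→W-α 2×2=4, R6→W-ε 10×4=40
  shipping cost 236, fixed 30 → total 266.
Compare {W-α, W-β, W-γ, W-δ, W-ε}: shipping cost 236 + fixed 33 = 269.
Compare {W-α, W-γ, W-ε}: shipping cost 256 + fixed 20 = 276.
Compare {W-α, W-γ, W-δ, W-ε}: shipping cost 256 + fixed 23 = 279.
All other subsets cost ≥ 269. Minimum total cost: 266.

266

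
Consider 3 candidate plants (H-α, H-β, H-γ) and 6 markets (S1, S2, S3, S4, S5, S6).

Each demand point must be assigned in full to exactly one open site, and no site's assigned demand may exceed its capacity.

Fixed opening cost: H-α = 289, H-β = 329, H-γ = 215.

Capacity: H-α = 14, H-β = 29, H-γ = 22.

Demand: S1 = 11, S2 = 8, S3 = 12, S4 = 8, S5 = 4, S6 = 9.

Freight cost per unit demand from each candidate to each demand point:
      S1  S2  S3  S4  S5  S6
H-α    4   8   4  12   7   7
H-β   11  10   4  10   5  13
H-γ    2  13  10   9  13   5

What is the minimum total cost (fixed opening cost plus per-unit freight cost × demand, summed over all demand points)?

Open {H-α, H-β, H-γ}; cheapest assignment that respects the capacities:
  H-α (cap 14, load 8): S2 — cost 8×8 = 64
  H-β (cap 29, load 24): S3, S4, S5 — cost 12×4 + 8×10 + 4×5 = 148
  H-γ (cap 22, load 20): S1, S6 — cost 11×2 + 9×5 = 67
  Shipping 279, fixed 833 → total 1112.
  Any other capacity-feasible assignment to {H-α, H-β, H-γ} ships for at least 279.
Total demand is 52 and no other set of sites has combined capacity ≥ 52, so {H-α, H-β, H-γ} is the only feasible choice of open sites. Minimum: 1112.

1112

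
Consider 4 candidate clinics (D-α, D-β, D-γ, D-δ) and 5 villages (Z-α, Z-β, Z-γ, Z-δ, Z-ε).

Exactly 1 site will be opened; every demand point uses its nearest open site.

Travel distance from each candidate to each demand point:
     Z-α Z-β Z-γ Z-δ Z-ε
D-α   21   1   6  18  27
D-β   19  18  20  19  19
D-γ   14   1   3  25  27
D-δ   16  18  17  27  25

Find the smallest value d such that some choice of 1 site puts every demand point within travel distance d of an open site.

20

Open {D-β}.
  Farthest demand point is Z-γ at travel distance 20 (to D-β); all others are ≤ 20.
With {D-α} the worst case is 27.
With {D-γ} the worst case is 27.
No size-1 selection achieves below 20.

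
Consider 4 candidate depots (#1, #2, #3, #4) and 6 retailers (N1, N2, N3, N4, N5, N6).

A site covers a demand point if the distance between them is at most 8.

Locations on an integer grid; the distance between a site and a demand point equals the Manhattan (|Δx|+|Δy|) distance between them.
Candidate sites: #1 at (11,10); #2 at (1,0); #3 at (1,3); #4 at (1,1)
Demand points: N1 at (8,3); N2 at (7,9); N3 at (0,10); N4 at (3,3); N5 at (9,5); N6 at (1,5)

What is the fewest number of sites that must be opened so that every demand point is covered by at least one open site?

Coverage sets (demand points within 8 of each site):
  #1: {N2, N5}
  #2: {N4, N6}
  #3: {N1, N3, N4, N6}
  #4: {N4, N6}
No single site covers all 6 demand points.
But {#1, #3} covers everything, so the minimum is 2.

2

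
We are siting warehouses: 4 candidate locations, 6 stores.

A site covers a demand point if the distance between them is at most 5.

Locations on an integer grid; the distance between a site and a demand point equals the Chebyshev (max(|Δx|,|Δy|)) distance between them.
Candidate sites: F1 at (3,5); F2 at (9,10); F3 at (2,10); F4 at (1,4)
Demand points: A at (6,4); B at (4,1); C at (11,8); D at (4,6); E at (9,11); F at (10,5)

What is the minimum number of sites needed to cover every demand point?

Coverage sets (demand points within 5 of each site):
  F1: {A, B, D}
  F2: {C, D, E, F}
  F3: {D}
  F4: {A, B, D}
No single site covers all 6 demand points.
But {F1, F2} covers everything, so the minimum is 2.

2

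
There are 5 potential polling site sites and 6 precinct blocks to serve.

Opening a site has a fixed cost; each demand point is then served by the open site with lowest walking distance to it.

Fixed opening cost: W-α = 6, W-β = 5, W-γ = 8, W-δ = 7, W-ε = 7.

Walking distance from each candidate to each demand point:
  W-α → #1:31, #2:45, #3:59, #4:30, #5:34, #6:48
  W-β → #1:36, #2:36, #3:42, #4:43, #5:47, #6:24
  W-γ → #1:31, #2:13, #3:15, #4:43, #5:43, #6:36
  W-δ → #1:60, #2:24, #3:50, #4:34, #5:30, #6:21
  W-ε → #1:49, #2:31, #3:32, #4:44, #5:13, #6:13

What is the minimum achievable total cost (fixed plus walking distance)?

136

Open {W-α, W-γ, W-ε}: assign each demand point to its cheapest open site.
  #1→W-α 31, #2→W-γ 13, #3→W-γ 15, #4→W-α 30, #5→W-ε 13, #6→W-ε 13
  walking distance 115, fixed 21 → total 136.
Compare {W-γ, W-δ, W-ε}: walking distance 119 + fixed 22 = 141.
Compare {W-α, W-β, W-γ, W-ε}: walking distance 115 + fixed 26 = 141.
Compare {W-γ, W-ε}: walking distance 128 + fixed 15 = 143.
All other subsets cost ≥ 141. Minimum total cost: 136.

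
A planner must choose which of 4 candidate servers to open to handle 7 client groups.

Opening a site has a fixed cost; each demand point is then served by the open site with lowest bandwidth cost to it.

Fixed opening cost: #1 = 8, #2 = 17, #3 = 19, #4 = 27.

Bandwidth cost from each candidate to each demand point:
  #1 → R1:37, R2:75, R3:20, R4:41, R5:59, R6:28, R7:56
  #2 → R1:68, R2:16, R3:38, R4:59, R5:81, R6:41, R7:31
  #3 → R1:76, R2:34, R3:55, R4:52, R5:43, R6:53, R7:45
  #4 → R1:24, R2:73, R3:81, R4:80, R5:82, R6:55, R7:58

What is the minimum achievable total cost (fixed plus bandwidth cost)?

257

Open {#1, #2}: assign each demand point to its cheapest open site.
  R1→#1 37, R2→#2 16, R3→#1 20, R4→#1 41, R5→#1 59, R6→#1 28, R7→#2 31
  bandwidth cost 232, fixed 25 → total 257.
Compare {#1, #2, #3}: bandwidth cost 216 + fixed 44 = 260.
Compare {#1, #2, #4}: bandwidth cost 219 + fixed 52 = 271.
Compare {#1, #2, #3, #4}: bandwidth cost 203 + fixed 71 = 274.
All other subsets cost ≥ 260. Minimum total cost: 257.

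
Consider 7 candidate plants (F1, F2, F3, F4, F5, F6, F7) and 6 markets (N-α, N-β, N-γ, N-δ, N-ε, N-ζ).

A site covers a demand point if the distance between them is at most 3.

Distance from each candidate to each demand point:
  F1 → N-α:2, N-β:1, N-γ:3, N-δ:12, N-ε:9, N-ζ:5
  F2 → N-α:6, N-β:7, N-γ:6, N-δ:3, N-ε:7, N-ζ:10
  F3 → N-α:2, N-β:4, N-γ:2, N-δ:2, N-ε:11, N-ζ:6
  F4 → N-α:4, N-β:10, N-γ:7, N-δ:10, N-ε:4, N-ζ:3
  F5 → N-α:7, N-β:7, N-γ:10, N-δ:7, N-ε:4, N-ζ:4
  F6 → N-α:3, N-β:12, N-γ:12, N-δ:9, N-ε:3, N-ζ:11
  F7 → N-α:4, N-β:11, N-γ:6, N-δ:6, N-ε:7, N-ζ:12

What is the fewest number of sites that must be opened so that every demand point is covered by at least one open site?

4

Coverage sets (demand points within 3 of each site):
  F1: {N-α, N-β, N-γ}
  F2: {N-δ}
  F3: {N-α, N-γ, N-δ}
  F4: {N-ζ}
  F5: {}
  F6: {N-α, N-ε}
  F7: {}
No 3 sites suffice: every size-3 union leaves at least one demand point uncovered.
But {F1, F2, F4, F6} covers everything, so the minimum is 4.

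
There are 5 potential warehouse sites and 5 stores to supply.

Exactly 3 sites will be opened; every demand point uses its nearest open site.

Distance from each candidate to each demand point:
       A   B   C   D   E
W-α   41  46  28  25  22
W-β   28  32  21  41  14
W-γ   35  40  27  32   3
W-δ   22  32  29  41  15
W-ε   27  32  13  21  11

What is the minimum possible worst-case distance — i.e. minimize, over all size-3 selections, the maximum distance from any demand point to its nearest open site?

Open {W-α, W-β, W-γ}.
  Farthest demand point is B at distance 32 (to W-β); all others are ≤ 32.
With {W-α, W-β, W-δ} the worst case is 32.
With {W-α, W-β, W-ε} the worst case is 32.
No size-3 selection achieves below 32.

32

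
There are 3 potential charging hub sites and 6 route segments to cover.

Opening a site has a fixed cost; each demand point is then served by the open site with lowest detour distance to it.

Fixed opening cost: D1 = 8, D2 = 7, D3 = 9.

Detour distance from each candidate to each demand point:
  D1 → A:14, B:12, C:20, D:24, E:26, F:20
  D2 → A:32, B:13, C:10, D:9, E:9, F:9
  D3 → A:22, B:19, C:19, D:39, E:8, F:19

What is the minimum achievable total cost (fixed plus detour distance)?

78

Open {D1, D2}: assign each demand point to its cheapest open site.
  A→D1 14, B→D1 12, C→D2 10, D→D2 9, E→D2 9, F→D2 9
  detour distance 63, fixed 15 → total 78.
Compare {D1, D2, D3}: detour distance 62 + fixed 24 = 86.
Compare {D2, D3}: detour distance 71 + fixed 16 = 87.
Compare {D2}: detour distance 82 + fixed 7 = 89.
All other subsets cost ≥ 86. Minimum total cost: 78.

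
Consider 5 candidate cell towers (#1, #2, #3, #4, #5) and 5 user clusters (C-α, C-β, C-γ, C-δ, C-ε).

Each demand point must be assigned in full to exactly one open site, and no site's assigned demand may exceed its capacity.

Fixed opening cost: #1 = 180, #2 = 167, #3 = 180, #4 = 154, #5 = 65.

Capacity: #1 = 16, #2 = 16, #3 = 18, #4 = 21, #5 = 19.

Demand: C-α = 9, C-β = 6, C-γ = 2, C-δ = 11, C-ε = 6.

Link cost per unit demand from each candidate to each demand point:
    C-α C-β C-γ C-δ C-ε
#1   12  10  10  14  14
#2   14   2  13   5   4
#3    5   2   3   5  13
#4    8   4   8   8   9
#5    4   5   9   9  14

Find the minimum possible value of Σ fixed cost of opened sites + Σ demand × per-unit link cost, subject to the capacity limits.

Open {#4, #5}; cheapest assignment that respects the capacities:
  #4 (cap 21, load 19): C-γ, C-δ, C-ε — cost 2×8 + 11×8 + 6×9 = 158
  #5 (cap 19, load 15): C-α, C-β — cost 9×4 + 6×5 = 66
  Shipping 224, fixed 219 → total 443.
  Any other capacity-feasible assignment to {#4, #5} ships for at least 224.
Compare {#3, #5}: its best feasible assignment gives total 450.
Compare {#2, #5}: its best feasible assignment gives total 529.
Every other set of open sites that can feasibly serve all demand totals ≥ 450 even under its best assignment. Minimum: 443.

443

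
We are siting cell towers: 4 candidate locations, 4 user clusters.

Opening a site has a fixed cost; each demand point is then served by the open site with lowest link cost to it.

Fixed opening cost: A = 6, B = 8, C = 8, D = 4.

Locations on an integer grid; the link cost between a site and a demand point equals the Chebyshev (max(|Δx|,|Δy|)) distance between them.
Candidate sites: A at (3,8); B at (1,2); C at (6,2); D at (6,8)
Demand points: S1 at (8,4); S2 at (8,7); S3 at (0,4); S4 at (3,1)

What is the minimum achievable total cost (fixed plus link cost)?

22

Open {B, D}: assign each demand point to its cheapest open site.
  S1→D 4, S2→D 2, S3→B 2, S4→B 2
  link cost 10, fixed 12 → total 22.
Compare {D}: link cost 19 + fixed 4 = 23.
Compare {C}: link cost 16 + fixed 8 = 24.
Compare {C, D}: link cost 13 + fixed 12 = 25.
All other subsets cost ≥ 23. Minimum total cost: 22.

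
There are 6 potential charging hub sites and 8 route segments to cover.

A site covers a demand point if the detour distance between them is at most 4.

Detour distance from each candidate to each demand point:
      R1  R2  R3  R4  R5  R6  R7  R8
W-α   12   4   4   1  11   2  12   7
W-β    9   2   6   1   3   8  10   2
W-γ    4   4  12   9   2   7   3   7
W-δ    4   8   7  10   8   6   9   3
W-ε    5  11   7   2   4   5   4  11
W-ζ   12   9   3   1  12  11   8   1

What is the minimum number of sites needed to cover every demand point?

3

Coverage sets (demand points within 4 of each site):
  W-α: {R2, R3, R4, R6}
  W-β: {R2, R4, R5, R8}
  W-γ: {R1, R2, R5, R7}
  W-δ: {R1, R8}
  W-ε: {R4, R5, R7}
  W-ζ: {R3, R4, R8}
No 2 sites suffice: every size-2 union leaves at least one demand point uncovered.
But {W-α, W-β, W-γ} covers everything, so the minimum is 3.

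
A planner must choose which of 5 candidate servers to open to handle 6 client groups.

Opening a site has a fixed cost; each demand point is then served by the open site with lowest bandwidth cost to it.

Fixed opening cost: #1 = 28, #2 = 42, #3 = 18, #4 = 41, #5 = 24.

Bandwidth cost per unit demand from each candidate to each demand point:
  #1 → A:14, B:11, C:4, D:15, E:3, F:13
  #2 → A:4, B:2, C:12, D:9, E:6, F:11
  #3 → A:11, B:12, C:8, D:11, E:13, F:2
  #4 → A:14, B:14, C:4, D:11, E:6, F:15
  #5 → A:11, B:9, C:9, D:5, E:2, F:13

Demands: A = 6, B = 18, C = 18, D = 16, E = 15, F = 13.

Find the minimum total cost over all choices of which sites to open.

Open {#1, #2, #3, #5}: assign each demand point to its cheapest open site.
  A→#2 6×4=24, B→#2 18×2=36, C→#1 18×4=72, D→#5 16×5=80, E→#5 15×2=30, F→#3 13×2=26
  bandwidth cost 268, fixed 112 → total 380.
Compare {#2, #3, #4, #5}: bandwidth cost 268 + fixed 125 = 393.
Compare {#1, #2, #3, #4, #5}: bandwidth cost 268 + fixed 153 = 421.
Compare {#2, #3, #5}: bandwidth cost 340 + fixed 84 = 424.
All other subsets cost ≥ 393. Minimum total cost: 380.

380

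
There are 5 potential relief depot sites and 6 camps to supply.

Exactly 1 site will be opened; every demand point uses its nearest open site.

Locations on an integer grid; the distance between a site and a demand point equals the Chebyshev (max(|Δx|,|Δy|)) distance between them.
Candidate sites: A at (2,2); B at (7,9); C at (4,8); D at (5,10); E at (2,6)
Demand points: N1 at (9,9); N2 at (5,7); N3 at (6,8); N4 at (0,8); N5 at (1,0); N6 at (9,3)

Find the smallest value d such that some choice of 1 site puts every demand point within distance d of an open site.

7

Open {A}.
  Farthest demand point is N1 at distance 7 (to A); all others are ≤ 7.
With {E} the worst case is 7.
With {C} the worst case is 8.
No size-1 selection achieves below 7.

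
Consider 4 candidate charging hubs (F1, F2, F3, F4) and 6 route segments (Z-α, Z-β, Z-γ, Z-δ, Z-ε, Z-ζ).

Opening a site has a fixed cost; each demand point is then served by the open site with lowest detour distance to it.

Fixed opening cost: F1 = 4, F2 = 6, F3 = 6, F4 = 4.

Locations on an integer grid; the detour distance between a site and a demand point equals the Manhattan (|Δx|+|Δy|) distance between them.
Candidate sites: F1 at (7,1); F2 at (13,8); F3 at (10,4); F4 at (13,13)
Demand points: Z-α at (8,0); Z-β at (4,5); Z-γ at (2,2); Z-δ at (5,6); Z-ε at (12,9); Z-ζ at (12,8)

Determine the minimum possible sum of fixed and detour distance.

Open {F1, F2}: assign each demand point to its cheapest open site.
  Z-α→F1 2, Z-β→F1 7, Z-γ→F1 6, Z-δ→F1 7, Z-ε→F2 2, Z-ζ→F2 1
  detour distance 25, fixed 10 → total 35.
Compare {F1, F2, F4}: detour distance 25 + fixed 14 = 39.
Compare {F1, F4}: detour distance 33 + fixed 8 = 41.
Compare {F1, F2, F3}: detour distance 25 + fixed 16 = 41.
All other subsets cost ≥ 39. Minimum total cost: 35.

35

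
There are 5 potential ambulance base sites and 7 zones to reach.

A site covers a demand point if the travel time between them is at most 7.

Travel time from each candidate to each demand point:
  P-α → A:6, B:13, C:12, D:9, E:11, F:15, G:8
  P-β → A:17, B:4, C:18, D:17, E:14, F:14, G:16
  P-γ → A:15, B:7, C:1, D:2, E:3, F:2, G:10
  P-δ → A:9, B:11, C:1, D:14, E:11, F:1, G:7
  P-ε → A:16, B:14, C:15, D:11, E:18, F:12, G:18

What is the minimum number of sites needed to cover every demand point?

Coverage sets (demand points within 7 of each site):
  P-α: {A}
  P-β: {B}
  P-γ: {B, C, D, E, F}
  P-δ: {C, F, G}
  P-ε: {}
No 2 sites suffice: every size-2 union leaves at least one demand point uncovered.
But {P-α, P-γ, P-δ} covers everything, so the minimum is 3.

3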